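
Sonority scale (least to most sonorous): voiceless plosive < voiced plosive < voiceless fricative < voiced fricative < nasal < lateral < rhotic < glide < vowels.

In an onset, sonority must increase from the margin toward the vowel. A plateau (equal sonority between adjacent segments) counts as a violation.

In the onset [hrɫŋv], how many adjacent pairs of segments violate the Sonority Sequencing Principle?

3

/h/: voiceless fricative = 3.
/r/: rhotic = 7.
/ɫ/: lateral = 6.
/ŋ/: nasal = 5.
/v/: voiced fricative = 4.
/h/→/r/: 3→7 (rises) — ok.
/r/→/ɫ/: 7→6 (does not rise) — violation.
/ɫ/→/ŋ/: 6→5 (does not rise) — violation.
/ŋ/→/v/: 5→4 (does not rise) — violation.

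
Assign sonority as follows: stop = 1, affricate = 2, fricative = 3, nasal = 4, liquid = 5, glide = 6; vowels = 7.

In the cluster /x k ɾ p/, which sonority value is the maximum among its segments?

5

/x/: fricative = 3.
/k/: stop = 1.
/ɾ/: liquid = 5.
/p/: stop = 1.
The maximum is 5.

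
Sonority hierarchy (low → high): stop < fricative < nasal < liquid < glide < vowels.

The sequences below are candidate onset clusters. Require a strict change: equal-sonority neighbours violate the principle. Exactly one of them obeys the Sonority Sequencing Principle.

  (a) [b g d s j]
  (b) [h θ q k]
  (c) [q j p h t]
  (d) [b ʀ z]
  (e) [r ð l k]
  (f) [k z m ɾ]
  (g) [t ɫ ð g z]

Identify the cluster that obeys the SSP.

f

(a) 1-1-1-2-5 → violates
(b) 2-2-1-1 → violates
(c) 1-5-1-2-1 → violates
(d) 1-4-2 → violates
(e) 4-2-4-1 → violates
(f) 1-2-3-4 → obeys
(g) 1-4-2-1-2 → violates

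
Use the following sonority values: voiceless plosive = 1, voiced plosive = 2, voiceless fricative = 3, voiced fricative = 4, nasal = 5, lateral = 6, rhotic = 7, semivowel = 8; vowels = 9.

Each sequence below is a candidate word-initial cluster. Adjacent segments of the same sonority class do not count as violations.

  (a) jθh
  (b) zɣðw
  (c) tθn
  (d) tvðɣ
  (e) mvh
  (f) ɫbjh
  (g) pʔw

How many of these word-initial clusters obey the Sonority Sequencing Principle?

4

(a) sonority 8-3-3: ill-formed.
(b) sonority 4-4-4-8: well-formed.
(c) sonority 1-3-5: well-formed.
(d) sonority 1-4-4-4: well-formed.
(e) sonority 5-4-3: ill-formed.
(f) sonority 6-2-8-3: ill-formed.
(g) sonority 1-1-8: well-formed.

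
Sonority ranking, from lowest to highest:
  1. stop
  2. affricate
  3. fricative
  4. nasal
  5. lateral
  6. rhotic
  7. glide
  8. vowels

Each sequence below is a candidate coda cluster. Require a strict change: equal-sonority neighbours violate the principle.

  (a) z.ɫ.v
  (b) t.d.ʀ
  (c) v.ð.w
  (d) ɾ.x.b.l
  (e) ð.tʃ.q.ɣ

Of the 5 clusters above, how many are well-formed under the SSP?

(a) sonority 3-5-3: ill-formed.
(b) sonority 1-1-6: ill-formed.
(c) sonority 3-3-7: ill-formed.
(d) sonority 6-3-1-5: ill-formed.
(e) sonority 3-2-1-3: ill-formed.

0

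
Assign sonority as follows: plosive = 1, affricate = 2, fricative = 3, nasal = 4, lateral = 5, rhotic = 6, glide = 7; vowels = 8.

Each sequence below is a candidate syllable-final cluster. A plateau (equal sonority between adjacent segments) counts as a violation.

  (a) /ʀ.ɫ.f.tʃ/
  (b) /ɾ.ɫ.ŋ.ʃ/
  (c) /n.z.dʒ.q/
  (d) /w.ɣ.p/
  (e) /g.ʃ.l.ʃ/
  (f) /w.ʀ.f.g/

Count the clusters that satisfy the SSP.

5

(a) 6-5-3-2 → obeys
(b) 6-5-4-3 → obeys
(c) 4-3-2-1 → obeys
(d) 7-3-1 → obeys
(e) 1-3-5-3 → violates
(f) 7-6-3-1 → obeys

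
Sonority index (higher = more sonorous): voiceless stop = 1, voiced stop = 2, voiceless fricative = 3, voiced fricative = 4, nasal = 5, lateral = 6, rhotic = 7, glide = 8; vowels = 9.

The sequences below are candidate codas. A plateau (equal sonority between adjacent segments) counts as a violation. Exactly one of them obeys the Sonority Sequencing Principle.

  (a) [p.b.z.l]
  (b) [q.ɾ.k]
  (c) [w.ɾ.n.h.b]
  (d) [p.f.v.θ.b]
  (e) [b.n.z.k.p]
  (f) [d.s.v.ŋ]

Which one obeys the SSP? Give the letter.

(a) 1-2-4-6 → violates
(b) 1-7-1 → violates
(c) 8-7-5-3-2 → obeys
(d) 1-3-4-3-2 → violates
(e) 2-5-4-1-1 → violates
(f) 2-3-4-5 → violates

c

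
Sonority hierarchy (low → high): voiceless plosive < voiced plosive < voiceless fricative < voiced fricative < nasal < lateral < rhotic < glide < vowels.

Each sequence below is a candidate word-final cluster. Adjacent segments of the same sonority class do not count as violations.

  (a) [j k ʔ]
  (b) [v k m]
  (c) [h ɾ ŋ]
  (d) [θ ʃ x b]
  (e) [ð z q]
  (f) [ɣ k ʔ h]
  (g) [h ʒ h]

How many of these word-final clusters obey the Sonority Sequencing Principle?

(a) [j k ʔ]: profile 8-1-1 — obeys.
(b) [v k m]: profile 4-1-5 — violates.
(c) [h ɾ ŋ]: profile 3-7-5 — violates.
(d) [θ ʃ x b]: profile 3-3-3-2 — obeys.
(e) [ð z q]: profile 4-4-1 — obeys.
(f) [ɣ k ʔ h]: profile 4-1-1-3 — violates.
(g) [h ʒ h]: profile 3-4-3 — violates.

3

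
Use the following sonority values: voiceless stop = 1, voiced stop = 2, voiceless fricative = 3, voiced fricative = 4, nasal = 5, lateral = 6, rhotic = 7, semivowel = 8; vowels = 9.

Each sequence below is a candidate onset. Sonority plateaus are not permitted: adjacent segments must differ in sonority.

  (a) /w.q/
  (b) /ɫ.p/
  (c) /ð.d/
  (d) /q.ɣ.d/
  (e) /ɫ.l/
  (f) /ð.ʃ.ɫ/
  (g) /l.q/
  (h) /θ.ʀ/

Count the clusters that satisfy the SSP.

1

(a) /w.q/: profile 8-1 — violates.
(b) /ɫ.p/: profile 6-1 — violates.
(c) /ð.d/: profile 4-2 — violates.
(d) /q.ɣ.d/: profile 1-4-2 — violates.
(e) /ɫ.l/: profile 6-6 — violates.
(f) /ð.ʃ.ɫ/: profile 4-3-6 — violates.
(g) /l.q/: profile 6-1 — violates.
(h) /θ.ʀ/: profile 3-7 — obeys.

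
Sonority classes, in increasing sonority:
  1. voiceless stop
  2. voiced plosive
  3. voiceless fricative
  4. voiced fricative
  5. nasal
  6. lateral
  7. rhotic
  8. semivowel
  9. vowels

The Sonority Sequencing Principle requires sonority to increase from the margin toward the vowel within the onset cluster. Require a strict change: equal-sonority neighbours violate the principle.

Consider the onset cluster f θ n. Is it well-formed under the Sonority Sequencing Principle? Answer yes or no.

no

/f/: voiceless fricative = 3.
/θ/: voiceless fricative = 3.
/n/: nasal = 5.
The profile is 3-3-5. Between /f/ (3) and /θ/ (3) sonority does not rise, so the cluster violates the SSP.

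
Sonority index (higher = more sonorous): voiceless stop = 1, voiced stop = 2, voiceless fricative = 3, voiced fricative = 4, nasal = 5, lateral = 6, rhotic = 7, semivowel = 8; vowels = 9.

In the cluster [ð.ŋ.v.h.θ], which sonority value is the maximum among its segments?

/ð/: voiced fricative = 4.
/ŋ/: nasal = 5.
/v/: voiced fricative = 4.
/h/: voiceless fricative = 3.
/θ/: voiceless fricative = 3.
The maximum is 5.

5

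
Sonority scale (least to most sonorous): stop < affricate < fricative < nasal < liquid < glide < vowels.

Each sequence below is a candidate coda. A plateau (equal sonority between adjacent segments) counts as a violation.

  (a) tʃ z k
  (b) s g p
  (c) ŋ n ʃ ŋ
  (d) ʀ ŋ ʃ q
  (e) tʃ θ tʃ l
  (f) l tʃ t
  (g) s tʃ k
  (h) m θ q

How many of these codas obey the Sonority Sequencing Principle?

(a) 2-3-1 → violates
(b) 3-1-1 → violates
(c) 4-4-3-4 → violates
(d) 5-4-3-1 → obeys
(e) 2-3-2-5 → violates
(f) 5-2-1 → obeys
(g) 3-2-1 → obeys
(h) 4-3-1 → obeys

4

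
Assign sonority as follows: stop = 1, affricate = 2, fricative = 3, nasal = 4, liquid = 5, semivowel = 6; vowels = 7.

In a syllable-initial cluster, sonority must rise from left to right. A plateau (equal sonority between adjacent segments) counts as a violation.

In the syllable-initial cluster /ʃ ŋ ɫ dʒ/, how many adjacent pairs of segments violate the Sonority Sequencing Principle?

/ʃ/ — fricative, sonority 3.
/ŋ/ — nasal, sonority 4.
/ɫ/ — liquid, sonority 5.
/dʒ/ — affricate, sonority 2.
/ʃ/→/ŋ/: 3→4 (rises) — ok.
/ŋ/→/ɫ/: 4→5 (rises) — ok.
/ɫ/→/dʒ/: 5→2 (does not rise) — violation.

1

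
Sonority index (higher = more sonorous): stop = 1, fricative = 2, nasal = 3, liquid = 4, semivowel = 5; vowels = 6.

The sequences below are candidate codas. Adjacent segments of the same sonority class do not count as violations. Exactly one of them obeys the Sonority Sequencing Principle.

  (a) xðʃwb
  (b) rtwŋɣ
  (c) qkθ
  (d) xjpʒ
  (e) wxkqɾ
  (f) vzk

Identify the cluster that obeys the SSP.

f

(a) xðʃwb: profile 2-2-2-5-1 — violates.
(b) rtwŋɣ: profile 4-1-5-3-2 — violates.
(c) qkθ: profile 1-1-2 — violates.
(d) xjpʒ: profile 2-5-1-2 — violates.
(e) wxkqɾ: profile 5-2-1-1-4 — violates.
(f) vzk: profile 2-2-1 — obeys.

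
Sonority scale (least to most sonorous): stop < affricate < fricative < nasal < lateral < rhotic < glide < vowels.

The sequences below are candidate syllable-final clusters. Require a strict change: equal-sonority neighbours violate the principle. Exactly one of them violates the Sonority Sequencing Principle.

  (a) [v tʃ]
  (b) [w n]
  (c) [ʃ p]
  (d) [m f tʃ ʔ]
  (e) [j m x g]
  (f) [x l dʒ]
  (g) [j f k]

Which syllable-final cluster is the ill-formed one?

f

(a) sonority 3-2: well-formed.
(b) sonority 7-4: well-formed.
(c) sonority 3-1: well-formed.
(d) sonority 4-3-2-1: well-formed.
(e) sonority 7-4-3-1: well-formed.
(f) sonority 3-5-2: ill-formed.
(g) sonority 7-3-1: well-formed.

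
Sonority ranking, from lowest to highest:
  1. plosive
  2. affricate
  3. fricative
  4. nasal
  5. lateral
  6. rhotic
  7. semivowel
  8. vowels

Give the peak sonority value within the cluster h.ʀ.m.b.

/h/: fricative = 3.
/ʀ/: rhotic = 6.
/m/: nasal = 4.
/b/: plosive = 1.
The maximum is 6.

6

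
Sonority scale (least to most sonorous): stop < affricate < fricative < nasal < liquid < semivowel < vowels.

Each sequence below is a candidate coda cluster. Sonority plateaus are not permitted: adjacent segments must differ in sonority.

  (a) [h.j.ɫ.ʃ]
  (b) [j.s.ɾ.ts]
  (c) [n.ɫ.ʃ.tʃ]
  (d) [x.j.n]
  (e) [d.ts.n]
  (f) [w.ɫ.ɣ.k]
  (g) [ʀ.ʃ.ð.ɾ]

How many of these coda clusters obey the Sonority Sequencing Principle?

1

(a) sonority 3-6-5-3: ill-formed.
(b) sonority 6-3-5-2: ill-formed.
(c) sonority 4-5-3-2: ill-formed.
(d) sonority 3-6-4: ill-formed.
(e) sonority 1-2-4: ill-formed.
(f) sonority 6-5-3-1: well-formed.
(g) sonority 5-3-3-5: ill-formed.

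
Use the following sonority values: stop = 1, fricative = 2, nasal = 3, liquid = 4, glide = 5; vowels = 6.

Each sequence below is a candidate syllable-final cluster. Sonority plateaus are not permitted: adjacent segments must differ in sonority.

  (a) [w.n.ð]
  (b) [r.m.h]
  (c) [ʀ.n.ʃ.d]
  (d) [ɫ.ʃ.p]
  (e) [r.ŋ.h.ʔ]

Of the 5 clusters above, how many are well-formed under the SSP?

(a) [w.n.ð]: profile 5-3-2 — obeys.
(b) [r.m.h]: profile 4-3-2 — obeys.
(c) [ʀ.n.ʃ.d]: profile 4-3-2-1 — obeys.
(d) [ɫ.ʃ.p]: profile 4-2-1 — obeys.
(e) [r.ŋ.h.ʔ]: profile 4-3-2-1 — obeys.

5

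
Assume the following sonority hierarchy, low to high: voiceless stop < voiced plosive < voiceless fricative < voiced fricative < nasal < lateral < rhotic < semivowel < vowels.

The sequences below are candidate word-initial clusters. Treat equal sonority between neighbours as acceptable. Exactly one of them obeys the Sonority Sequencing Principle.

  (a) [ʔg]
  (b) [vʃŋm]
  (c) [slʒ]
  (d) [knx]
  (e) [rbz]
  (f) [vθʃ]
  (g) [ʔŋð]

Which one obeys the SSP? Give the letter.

a

(a) sonority 1-2: well-formed.
(b) sonority 4-3-5-5: ill-formed.
(c) sonority 3-6-4: ill-formed.
(d) sonority 1-5-3: ill-formed.
(e) sonority 7-2-4: ill-formed.
(f) sonority 4-3-3: ill-formed.
(g) sonority 1-5-4: ill-formed.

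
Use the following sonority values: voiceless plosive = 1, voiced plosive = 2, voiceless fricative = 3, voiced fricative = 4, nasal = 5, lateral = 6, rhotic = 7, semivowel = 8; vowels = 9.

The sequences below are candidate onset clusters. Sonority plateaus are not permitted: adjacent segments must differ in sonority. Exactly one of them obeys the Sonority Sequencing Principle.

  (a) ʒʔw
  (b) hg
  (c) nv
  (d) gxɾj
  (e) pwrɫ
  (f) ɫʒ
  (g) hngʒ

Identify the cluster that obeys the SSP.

(a) 4-1-8 → violates
(b) 3-2 → violates
(c) 5-4 → violates
(d) 2-3-7-8 → obeys
(e) 1-8-7-6 → violates
(f) 6-4 → violates
(g) 3-5-2-4 → violates

d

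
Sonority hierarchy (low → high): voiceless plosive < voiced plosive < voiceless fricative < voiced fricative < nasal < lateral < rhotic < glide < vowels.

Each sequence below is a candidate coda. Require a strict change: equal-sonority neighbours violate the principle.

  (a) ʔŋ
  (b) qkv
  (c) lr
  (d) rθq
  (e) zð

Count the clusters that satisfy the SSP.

(a) sonority 1-5: ill-formed.
(b) sonority 1-1-4: ill-formed.
(c) sonority 6-7: ill-formed.
(d) sonority 7-3-1: well-formed.
(e) sonority 4-4: ill-formed.

1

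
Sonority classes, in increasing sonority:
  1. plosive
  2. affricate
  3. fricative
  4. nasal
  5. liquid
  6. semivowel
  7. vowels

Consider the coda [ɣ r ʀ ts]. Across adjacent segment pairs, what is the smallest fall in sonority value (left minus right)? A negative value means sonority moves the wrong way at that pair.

/ɣ/ — fricative, sonority 3.
/r/ — liquid, sonority 5.
/ʀ/ — liquid, sonority 5.
/ts/ — affricate, sonority 2.
/ɣ/→/r/: change -2.
/r/→/ʀ/: change +0.
/ʀ/→/ts/: change +3.
Minimum = -2.

-2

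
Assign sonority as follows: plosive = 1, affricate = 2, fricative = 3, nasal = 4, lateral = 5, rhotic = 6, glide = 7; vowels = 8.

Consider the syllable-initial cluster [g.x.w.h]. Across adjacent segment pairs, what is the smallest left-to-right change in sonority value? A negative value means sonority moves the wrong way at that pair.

-4

/g/ — plosive, sonority 1.
/x/ — fricative, sonority 3.
/w/ — glide, sonority 7.
/h/ — fricative, sonority 3.
/g/→/x/: change +2.
/x/→/w/: change +4.
/w/→/h/: change -4.
Minimum = -4.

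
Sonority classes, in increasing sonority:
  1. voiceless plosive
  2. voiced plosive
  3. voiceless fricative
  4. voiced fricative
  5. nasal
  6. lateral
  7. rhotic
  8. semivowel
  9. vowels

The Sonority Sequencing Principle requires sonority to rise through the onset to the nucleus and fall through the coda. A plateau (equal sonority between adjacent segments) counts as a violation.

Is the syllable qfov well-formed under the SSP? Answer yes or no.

Onset: /q/ is a voiceless plosive (sonority 1), /f/ is a voiceless fricative (sonority 3); then the nucleus /o/ (sonority 9).
Onset profile 1-3-9 — rises to the nucleus.
Coda: /v/ is a voiced fricative (sonority 4).
Coda profile 9-4 — falls from the nucleus.

yes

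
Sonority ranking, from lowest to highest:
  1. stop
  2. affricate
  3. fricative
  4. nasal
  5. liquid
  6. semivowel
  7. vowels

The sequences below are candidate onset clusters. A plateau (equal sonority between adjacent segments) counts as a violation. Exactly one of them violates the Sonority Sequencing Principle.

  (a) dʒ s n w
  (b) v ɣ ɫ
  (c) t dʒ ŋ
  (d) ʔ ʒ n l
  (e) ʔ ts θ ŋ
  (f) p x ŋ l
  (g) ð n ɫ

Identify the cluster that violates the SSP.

(a) sonority 2-3-4-6: well-formed.
(b) sonority 3-3-5: ill-formed.
(c) sonority 1-2-4: well-formed.
(d) sonority 1-3-4-5: well-formed.
(e) sonority 1-2-3-4: well-formed.
(f) sonority 1-3-4-5: well-formed.
(g) sonority 3-4-5: well-formed.

b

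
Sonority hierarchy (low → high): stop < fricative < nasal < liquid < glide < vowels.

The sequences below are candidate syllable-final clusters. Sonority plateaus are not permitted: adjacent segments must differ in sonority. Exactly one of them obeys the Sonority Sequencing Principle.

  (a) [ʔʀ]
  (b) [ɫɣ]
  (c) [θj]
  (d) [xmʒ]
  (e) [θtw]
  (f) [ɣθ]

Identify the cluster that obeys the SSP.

(a) 1-4 → violates
(b) 4-2 → obeys
(c) 2-5 → violates
(d) 2-3-2 → violates
(e) 2-1-5 → violates
(f) 2-2 → violates

b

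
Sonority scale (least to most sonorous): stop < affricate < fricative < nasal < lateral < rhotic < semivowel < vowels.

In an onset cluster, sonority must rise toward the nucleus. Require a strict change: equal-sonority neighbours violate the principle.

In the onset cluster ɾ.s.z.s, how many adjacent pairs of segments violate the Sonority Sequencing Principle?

3

/ɾ/ is a rhotic (sonority 6).
/s/ is a fricative (sonority 3).
/z/ is a fricative (sonority 3).
/s/ is a fricative (sonority 3).
/ɾ/→/s/: 6→3 (does not rise) — violation.
/s/→/z/: 3→3 (plateau) — violation.
/z/→/s/: 3→3 (plateau) — violation.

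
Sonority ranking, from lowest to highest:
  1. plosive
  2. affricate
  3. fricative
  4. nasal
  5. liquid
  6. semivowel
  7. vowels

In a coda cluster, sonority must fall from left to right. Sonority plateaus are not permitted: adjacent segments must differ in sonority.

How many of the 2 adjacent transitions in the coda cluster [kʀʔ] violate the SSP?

/k/: plosive = 1.
/ʀ/: liquid = 5.
/ʔ/: plosive = 1.
/k/→/ʀ/: 1→5 (does not fall) — violation.
/ʀ/→/ʔ/: 5→1 (falls) — ok.

1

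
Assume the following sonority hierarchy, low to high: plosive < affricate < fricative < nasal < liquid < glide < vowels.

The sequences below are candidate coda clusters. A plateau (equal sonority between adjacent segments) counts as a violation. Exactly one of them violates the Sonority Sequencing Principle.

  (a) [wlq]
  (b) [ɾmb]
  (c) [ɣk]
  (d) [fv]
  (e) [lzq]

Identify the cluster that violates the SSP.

(a) [wlq]: profile 6-5-1 — obeys.
(b) [ɾmb]: profile 5-4-1 — obeys.
(c) [ɣk]: profile 3-1 — obeys.
(d) [fv]: profile 3-3 — violates.
(e) [lzq]: profile 5-3-1 — obeys.

d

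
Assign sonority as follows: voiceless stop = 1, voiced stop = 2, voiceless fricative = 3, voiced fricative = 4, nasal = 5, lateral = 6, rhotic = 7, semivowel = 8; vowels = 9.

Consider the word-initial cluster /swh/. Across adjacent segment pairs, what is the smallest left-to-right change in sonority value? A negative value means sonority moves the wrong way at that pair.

-5

/s/ is a voiceless fricative (sonority 3).
/w/ is a semivowel (sonority 8).
/h/ is a voiceless fricative (sonority 3).
/s/→/w/: change +5.
/w/→/h/: change -5.
Minimum = -5.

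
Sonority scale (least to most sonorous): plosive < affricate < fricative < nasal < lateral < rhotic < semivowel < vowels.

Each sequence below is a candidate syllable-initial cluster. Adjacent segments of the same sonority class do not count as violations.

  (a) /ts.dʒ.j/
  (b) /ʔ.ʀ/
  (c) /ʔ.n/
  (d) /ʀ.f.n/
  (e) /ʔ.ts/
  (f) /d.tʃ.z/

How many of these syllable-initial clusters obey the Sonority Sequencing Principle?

(a) /ts.dʒ.j/: profile 2-2-7 — obeys.
(b) /ʔ.ʀ/: profile 1-6 — obeys.
(c) /ʔ.n/: profile 1-4 — obeys.
(d) /ʀ.f.n/: profile 6-3-4 — violates.
(e) /ʔ.ts/: profile 1-2 — obeys.
(f) /d.tʃ.z/: profile 1-2-3 — obeys.

5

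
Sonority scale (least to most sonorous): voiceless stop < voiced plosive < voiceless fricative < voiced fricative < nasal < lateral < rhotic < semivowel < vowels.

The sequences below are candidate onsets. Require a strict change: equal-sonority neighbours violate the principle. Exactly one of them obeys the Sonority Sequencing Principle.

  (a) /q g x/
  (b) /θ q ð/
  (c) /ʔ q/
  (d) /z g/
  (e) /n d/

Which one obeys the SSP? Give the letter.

(a) sonority 1-2-3: well-formed.
(b) sonority 3-1-4: ill-formed.
(c) sonority 1-1: ill-formed.
(d) sonority 4-2: ill-formed.
(e) sonority 5-2: ill-formed.

a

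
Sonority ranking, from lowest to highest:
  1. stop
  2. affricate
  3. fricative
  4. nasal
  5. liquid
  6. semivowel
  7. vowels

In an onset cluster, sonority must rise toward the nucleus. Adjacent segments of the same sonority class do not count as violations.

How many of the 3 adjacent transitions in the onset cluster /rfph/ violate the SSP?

2

/r/: liquid = 5.
/f/: fricative = 3.
/p/: stop = 1.
/h/: fricative = 3.
/r/→/f/: 5→3 (does not rise) — violation.
/f/→/p/: 3→1 (does not rise) — violation.
/p/→/h/: 1→3 (rises) — ok.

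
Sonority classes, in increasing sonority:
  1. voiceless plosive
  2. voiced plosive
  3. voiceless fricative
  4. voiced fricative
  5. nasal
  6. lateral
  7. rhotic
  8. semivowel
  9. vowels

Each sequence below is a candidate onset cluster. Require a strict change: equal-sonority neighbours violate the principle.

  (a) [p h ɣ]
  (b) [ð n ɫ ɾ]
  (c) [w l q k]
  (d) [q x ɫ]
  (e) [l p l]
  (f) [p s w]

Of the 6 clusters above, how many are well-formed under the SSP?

4

(a) [p h ɣ]: profile 1-3-4 — obeys.
(b) [ð n ɫ ɾ]: profile 4-5-6-7 — obeys.
(c) [w l q k]: profile 8-6-1-1 — violates.
(d) [q x ɫ]: profile 1-3-6 — obeys.
(e) [l p l]: profile 6-1-6 — violates.
(f) [p s w]: profile 1-3-8 — obeys.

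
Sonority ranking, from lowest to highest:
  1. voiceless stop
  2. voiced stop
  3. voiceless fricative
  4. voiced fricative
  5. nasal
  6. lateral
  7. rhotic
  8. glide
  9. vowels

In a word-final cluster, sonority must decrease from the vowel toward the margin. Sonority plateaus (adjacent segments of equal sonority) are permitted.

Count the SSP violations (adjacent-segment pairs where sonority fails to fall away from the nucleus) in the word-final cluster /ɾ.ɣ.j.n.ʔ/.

/ɾ/: rhotic = 7.
/ɣ/: voiced fricative = 4.
/j/: glide = 8.
/n/: nasal = 5.
/ʔ/: voiceless stop = 1.
/ɾ/→/ɣ/: 7→4 (falls) — ok.
/ɣ/→/j/: 4→8 (does not fall) — violation.
/j/→/n/: 8→5 (falls) — ok.
/n/→/ʔ/: 5→1 (falls) — ok.

1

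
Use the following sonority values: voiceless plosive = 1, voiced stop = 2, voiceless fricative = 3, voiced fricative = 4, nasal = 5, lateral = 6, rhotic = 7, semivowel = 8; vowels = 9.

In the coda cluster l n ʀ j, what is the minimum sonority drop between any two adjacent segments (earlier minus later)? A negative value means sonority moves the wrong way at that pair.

/l/: lateral = 6.
/n/: nasal = 5.
/ʀ/: rhotic = 7.
/j/: semivowel = 8.
/l/→/n/: change +1.
/n/→/ʀ/: change -2.
/ʀ/→/j/: change -1.
Minimum = -2.

-2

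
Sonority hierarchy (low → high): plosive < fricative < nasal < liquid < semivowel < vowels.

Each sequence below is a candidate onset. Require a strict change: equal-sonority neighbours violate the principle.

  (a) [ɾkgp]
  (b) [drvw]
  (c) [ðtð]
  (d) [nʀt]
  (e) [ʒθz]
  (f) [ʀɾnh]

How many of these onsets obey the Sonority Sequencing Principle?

(a) sonority 4-1-1-1: ill-formed.
(b) sonority 1-4-2-5: ill-formed.
(c) sonority 2-1-2: ill-formed.
(d) sonority 3-4-1: ill-formed.
(e) sonority 2-2-2: ill-formed.
(f) sonority 4-4-3-2: ill-formed.

0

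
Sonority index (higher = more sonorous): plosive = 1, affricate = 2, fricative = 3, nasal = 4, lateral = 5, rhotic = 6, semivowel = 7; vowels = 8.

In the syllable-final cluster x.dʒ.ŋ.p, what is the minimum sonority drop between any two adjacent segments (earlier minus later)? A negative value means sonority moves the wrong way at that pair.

/x/ — fricative, sonority 3.
/dʒ/ — affricate, sonority 2.
/ŋ/ — nasal, sonority 4.
/p/ — plosive, sonority 1.
/x/→/dʒ/: change +1.
/dʒ/→/ŋ/: change -2.
/ŋ/→/p/: change +3.
Minimum = -2.

-2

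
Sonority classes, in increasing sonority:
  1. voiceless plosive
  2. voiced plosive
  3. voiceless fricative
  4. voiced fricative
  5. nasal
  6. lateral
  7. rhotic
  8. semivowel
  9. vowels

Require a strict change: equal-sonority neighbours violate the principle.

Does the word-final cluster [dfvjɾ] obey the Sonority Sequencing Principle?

no

/d/ — voiced plosive, sonority 2.
/f/ — voiceless fricative, sonority 3.
/v/ — voiced fricative, sonority 4.
/j/ — semivowel, sonority 8.
/ɾ/ — rhotic, sonority 7.
The profile is 2-3-4-8-7. Between /d/ (2) and /f/ (3) sonority does not fall, so the cluster violates the SSP.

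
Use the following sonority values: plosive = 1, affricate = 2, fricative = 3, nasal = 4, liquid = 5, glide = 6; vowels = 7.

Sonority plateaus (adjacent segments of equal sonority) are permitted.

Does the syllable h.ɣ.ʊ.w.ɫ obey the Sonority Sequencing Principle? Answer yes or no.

yes

Onset: /h/ is a fricative (sonority 3), /ɣ/ is a fricative (sonority 3); then the nucleus /ʊ/ (sonority 7).
Onset profile 3-3-7 — rises to the nucleus.
Coda: /w/ is a glide (sonority 6), /ɫ/ is a liquid (sonority 5).
Coda profile 7-6-5 — falls from the nucleus.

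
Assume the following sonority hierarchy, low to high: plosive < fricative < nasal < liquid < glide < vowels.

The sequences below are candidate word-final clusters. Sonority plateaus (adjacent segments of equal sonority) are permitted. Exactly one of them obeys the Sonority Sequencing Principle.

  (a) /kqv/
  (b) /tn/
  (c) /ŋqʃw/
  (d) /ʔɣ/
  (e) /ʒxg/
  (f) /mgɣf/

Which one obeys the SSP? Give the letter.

e

(a) /kqv/: profile 1-1-2 — violates.
(b) /tn/: profile 1-3 — violates.
(c) /ŋqʃw/: profile 3-1-2-5 — violates.
(d) /ʔɣ/: profile 1-2 — violates.
(e) /ʒxg/: profile 2-2-1 — obeys.
(f) /mgɣf/: profile 3-1-2-2 — violates.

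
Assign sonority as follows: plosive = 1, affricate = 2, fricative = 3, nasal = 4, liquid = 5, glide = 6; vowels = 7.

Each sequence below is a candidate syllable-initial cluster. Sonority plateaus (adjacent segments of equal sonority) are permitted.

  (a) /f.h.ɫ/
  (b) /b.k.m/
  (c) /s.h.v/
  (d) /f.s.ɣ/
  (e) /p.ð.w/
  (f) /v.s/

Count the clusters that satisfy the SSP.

6

(a) /f.h.ɫ/: profile 3-3-5 — obeys.
(b) /b.k.m/: profile 1-1-4 — obeys.
(c) /s.h.v/: profile 3-3-3 — obeys.
(d) /f.s.ɣ/: profile 3-3-3 — obeys.
(e) /p.ð.w/: profile 1-3-6 — obeys.
(f) /v.s/: profile 3-3 — obeys.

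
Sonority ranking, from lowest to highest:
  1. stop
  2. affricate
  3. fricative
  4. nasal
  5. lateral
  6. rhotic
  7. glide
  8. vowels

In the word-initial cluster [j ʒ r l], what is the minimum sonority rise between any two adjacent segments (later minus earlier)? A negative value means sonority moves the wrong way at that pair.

/j/ is a glide (sonority 7).
/ʒ/ is a fricative (sonority 3).
/r/ is a rhotic (sonority 6).
/l/ is a lateral (sonority 5).
/j/→/ʒ/: change -4.
/ʒ/→/r/: change +3.
/r/→/l/: change -1.
Minimum = -4.

-4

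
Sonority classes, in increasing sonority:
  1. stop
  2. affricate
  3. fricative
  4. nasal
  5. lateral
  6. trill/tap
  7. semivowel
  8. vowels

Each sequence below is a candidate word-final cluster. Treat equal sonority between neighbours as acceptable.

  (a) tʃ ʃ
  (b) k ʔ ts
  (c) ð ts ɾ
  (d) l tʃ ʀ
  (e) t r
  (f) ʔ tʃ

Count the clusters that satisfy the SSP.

(a) sonority 2-3: ill-formed.
(b) sonority 1-1-2: ill-formed.
(c) sonority 3-2-6: ill-formed.
(d) sonority 5-2-6: ill-formed.
(e) sonority 1-6: ill-formed.
(f) sonority 1-2: ill-formed.

0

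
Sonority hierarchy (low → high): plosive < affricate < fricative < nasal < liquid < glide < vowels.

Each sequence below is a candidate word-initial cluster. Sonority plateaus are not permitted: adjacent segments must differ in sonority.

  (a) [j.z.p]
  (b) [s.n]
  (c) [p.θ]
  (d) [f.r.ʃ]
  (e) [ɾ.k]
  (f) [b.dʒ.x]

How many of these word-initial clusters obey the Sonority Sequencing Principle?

3

(a) 6-3-1 → violates
(b) 3-4 → obeys
(c) 1-3 → obeys
(d) 3-5-3 → violates
(e) 5-1 → violates
(f) 1-2-3 → obeys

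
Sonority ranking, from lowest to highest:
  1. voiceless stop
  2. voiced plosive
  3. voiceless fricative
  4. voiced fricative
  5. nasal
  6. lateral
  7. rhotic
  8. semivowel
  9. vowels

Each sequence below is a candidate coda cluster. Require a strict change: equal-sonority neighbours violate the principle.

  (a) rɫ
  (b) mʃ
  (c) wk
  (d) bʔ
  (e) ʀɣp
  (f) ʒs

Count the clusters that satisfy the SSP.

6

(a) sonority 7-6: well-formed.
(b) sonority 5-3: well-formed.
(c) sonority 8-1: well-formed.
(d) sonority 2-1: well-formed.
(e) sonority 7-4-1: well-formed.
(f) sonority 4-3: well-formed.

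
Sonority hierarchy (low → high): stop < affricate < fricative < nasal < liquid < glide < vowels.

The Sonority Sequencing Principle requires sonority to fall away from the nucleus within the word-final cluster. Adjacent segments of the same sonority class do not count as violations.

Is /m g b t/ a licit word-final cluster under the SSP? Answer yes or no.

yes

/m/ is a nasal (sonority 4).
/g/ is a stop (sonority 1).
/b/ is a stop (sonority 1).
/t/ is a stop (sonority 1).
The profile 4-1-1-1 is non-increasing (plateaus allowed), so the word-final cluster satisfies the SSP.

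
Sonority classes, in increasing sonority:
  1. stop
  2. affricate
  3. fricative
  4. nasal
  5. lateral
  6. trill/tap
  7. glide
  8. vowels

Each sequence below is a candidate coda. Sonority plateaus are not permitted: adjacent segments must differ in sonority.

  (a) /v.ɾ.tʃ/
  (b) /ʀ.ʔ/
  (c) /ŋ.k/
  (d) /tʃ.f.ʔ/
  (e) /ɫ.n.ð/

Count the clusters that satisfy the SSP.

3

(a) /v.ɾ.tʃ/: profile 3-6-2 — violates.
(b) /ʀ.ʔ/: profile 6-1 — obeys.
(c) /ŋ.k/: profile 4-1 — obeys.
(d) /tʃ.f.ʔ/: profile 2-3-1 — violates.
(e) /ɫ.n.ð/: profile 5-4-3 — obeys.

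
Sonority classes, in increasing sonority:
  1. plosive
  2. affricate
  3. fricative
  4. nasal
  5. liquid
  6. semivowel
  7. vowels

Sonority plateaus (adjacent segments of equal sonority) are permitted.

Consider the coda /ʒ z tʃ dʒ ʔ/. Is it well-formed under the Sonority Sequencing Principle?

yes

/ʒ/ — fricative, sonority 3.
/z/ — fricative, sonority 3.
/tʃ/ — affricate, sonority 2.
/dʒ/ — affricate, sonority 2.
/ʔ/ — plosive, sonority 1.
The profile 3-3-2-2-1 is non-increasing (plateaus allowed), so the coda satisfies the SSP.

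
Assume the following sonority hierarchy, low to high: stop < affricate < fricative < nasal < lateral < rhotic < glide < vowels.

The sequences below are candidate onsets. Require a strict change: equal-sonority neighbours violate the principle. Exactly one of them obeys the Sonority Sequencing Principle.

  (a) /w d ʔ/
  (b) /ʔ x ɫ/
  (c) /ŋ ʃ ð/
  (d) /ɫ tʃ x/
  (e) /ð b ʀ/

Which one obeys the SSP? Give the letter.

b

(a) sonority 7-1-1: ill-formed.
(b) sonority 1-3-5: well-formed.
(c) sonority 4-3-3: ill-formed.
(d) sonority 5-2-3: ill-formed.
(e) sonority 3-1-6: ill-formed.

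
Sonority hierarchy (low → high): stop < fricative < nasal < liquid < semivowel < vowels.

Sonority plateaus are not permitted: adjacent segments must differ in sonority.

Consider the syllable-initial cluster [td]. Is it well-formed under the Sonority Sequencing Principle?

no

/t/: stop = 1.
/d/: stop = 1.
The profile is 1-1. Between /t/ (1) and /d/ (1) sonority does not rise, so the cluster violates the SSP.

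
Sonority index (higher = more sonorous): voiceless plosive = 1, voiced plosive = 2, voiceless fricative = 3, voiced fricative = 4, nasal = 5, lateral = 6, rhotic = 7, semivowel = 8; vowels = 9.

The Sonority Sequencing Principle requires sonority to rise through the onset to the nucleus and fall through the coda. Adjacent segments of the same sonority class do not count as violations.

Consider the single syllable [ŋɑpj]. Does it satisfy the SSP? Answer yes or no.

no

Onset: /ŋ/ is a nasal (sonority 5); then the nucleus /ɑ/ (sonority 9).
Onset profile 5-9 — rises to the nucleus.
Coda: /p/ is a voiceless plosive (sonority 1), /j/ is a semivowel (sonority 8).
Coda profile 9-1-8 — does not fall throughout.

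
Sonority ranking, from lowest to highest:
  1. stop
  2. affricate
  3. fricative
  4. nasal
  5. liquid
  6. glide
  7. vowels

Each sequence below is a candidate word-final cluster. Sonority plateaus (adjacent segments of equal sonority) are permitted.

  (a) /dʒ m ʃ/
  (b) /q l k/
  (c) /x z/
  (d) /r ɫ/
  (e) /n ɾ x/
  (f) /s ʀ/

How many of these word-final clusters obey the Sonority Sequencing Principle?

(a) /dʒ m ʃ/: profile 2-4-3 — violates.
(b) /q l k/: profile 1-5-1 — violates.
(c) /x z/: profile 3-3 — obeys.
(d) /r ɫ/: profile 5-5 — obeys.
(e) /n ɾ x/: profile 4-5-3 — violates.
(f) /s ʀ/: profile 3-5 — violates.

2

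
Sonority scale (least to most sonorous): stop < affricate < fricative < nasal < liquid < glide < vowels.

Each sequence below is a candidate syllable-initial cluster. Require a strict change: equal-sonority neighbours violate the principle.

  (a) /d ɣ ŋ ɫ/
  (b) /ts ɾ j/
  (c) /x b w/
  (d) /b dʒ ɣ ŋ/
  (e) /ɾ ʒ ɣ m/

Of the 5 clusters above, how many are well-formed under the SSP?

3

(a) 1-3-4-5 → obeys
(b) 2-5-6 → obeys
(c) 3-1-6 → violates
(d) 1-2-3-4 → obeys
(e) 5-3-3-4 → violates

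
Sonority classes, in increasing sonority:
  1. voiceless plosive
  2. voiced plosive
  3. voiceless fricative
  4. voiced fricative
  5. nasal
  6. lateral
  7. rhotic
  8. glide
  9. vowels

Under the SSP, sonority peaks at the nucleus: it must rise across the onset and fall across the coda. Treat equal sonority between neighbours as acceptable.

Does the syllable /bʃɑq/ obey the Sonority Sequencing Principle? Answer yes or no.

yes

Onset: /b/ is a voiced plosive (sonority 2), /ʃ/ is a voiceless fricative (sonority 3); then the nucleus /ɑ/ (sonority 9).
Onset profile 2-3-9 — rises to the nucleus.
Coda: /q/ is a voiceless plosive (sonority 1).
Coda profile 9-1 — falls from the nucleus.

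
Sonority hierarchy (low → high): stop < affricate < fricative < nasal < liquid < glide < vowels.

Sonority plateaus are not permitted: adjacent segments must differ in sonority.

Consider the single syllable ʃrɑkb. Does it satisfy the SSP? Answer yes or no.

no

Onset: /ʃ/ is a fricative (sonority 3), /r/ is a liquid (sonority 5); then the nucleus /ɑ/ (sonority 7).
Onset profile 3-5-7 — rises to the nucleus.
Coda: /k/ is a stop (sonority 1), /b/ is a stop (sonority 1).
Coda profile 7-1-1 — does not strictly fall throughout.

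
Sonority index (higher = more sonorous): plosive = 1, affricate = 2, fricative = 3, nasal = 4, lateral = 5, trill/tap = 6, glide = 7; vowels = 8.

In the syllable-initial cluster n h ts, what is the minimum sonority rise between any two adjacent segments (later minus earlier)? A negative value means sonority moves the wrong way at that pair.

-1

/n/ — nasal, sonority 4.
/h/ — fricative, sonority 3.
/ts/ — affricate, sonority 2.
/n/→/h/: change -1.
/h/→/ts/: change -1.
Minimum = -1.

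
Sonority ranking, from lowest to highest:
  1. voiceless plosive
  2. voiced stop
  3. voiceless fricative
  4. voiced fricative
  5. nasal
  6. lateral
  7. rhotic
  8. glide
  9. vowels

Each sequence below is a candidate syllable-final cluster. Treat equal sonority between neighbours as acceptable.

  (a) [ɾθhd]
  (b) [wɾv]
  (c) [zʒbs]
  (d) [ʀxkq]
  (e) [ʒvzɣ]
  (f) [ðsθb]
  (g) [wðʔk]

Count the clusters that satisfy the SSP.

6

(a) 7-3-3-2 → obeys
(b) 8-7-4 → obeys
(c) 4-4-2-3 → violates
(d) 7-3-1-1 → obeys
(e) 4-4-4-4 → obeys
(f) 4-3-3-2 → obeys
(g) 8-4-1-1 → obeys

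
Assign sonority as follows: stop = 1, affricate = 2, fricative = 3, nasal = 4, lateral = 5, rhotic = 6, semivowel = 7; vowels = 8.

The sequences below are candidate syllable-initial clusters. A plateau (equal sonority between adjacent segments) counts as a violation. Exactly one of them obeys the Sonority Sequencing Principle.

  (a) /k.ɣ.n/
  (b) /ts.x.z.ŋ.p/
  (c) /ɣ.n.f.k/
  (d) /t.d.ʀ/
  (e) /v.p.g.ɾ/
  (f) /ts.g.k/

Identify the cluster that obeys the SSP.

a

(a) 1-3-4 → obeys
(b) 2-3-3-4-1 → violates
(c) 3-4-3-1 → violates
(d) 1-1-6 → violates
(e) 3-1-1-6 → violates
(f) 2-1-1 → violates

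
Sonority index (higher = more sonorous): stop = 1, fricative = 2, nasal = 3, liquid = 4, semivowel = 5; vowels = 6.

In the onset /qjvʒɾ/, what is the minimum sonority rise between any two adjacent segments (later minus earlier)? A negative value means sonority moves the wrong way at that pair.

/q/ — stop, sonority 1.
/j/ — semivowel, sonority 5.
/v/ — fricative, sonority 2.
/ʒ/ — fricative, sonority 2.
/ɾ/ — liquid, sonority 4.
/q/→/j/: change +4.
/j/→/v/: change -3.
/v/→/ʒ/: change +0.
/ʒ/→/ɾ/: change +2.
Minimum = -3.

-3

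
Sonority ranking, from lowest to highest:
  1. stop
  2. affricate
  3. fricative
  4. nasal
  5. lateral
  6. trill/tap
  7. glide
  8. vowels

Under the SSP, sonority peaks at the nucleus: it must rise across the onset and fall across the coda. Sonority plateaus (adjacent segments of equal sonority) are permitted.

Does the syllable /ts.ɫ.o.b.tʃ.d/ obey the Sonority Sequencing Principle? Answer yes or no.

Onset: /ts/ is an affricate (sonority 2), /ɫ/ is a lateral (sonority 5); then the nucleus /o/ (sonority 8).
Onset profile 2-5-8 — rises to the nucleus.
Coda: /b/ is a stop (sonority 1), /tʃ/ is an affricate (sonority 2), /d/ is a stop (sonority 1).
Coda profile 8-1-2-1 — does not fall throughout.

no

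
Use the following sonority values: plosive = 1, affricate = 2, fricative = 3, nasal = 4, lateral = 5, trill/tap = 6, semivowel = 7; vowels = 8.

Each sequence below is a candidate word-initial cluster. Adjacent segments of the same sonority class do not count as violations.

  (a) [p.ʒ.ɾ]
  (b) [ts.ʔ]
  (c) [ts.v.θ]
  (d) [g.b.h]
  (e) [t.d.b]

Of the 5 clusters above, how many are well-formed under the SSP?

4

(a) [p.ʒ.ɾ]: profile 1-3-6 — obeys.
(b) [ts.ʔ]: profile 2-1 — violates.
(c) [ts.v.θ]: profile 2-3-3 — obeys.
(d) [g.b.h]: profile 1-1-3 — obeys.
(e) [t.d.b]: profile 1-1-1 — obeys.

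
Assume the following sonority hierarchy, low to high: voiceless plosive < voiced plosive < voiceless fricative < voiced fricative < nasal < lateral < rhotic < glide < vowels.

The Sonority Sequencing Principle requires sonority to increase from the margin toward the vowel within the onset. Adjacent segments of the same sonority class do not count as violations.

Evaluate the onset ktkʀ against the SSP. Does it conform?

yes

/k/: voiceless plosive = 1.
/t/: voiceless plosive = 1.
/k/: voiceless plosive = 1.
/ʀ/: rhotic = 7.
The profile 1-1-1-7 is non-decreasing (plateaus allowed), so the onset satisfies the SSP.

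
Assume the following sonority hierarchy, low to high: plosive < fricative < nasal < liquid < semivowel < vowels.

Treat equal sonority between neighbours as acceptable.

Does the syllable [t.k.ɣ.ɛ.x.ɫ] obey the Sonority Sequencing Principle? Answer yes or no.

no

Onset: /t/ is a plosive (sonority 1), /k/ is a plosive (sonority 1), /ɣ/ is a fricative (sonority 2); then the nucleus /ɛ/ (sonority 6).
Onset profile 1-1-2-6 — rises to the nucleus.
Coda: /x/ is a fricative (sonority 2), /ɫ/ is a liquid (sonority 4).
Coda profile 6-2-4 — does not fall throughout.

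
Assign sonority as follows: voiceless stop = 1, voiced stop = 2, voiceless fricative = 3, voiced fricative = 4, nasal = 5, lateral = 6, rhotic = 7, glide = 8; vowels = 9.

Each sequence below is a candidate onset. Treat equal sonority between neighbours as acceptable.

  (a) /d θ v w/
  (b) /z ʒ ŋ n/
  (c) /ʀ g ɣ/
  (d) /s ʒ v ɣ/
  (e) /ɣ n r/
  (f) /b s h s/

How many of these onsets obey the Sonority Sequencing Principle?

5

(a) /d θ v w/: profile 2-3-4-8 — obeys.
(b) /z ʒ ŋ n/: profile 4-4-5-5 — obeys.
(c) /ʀ g ɣ/: profile 7-2-4 — violates.
(d) /s ʒ v ɣ/: profile 3-4-4-4 — obeys.
(e) /ɣ n r/: profile 4-5-7 — obeys.
(f) /b s h s/: profile 2-3-3-3 — obeys.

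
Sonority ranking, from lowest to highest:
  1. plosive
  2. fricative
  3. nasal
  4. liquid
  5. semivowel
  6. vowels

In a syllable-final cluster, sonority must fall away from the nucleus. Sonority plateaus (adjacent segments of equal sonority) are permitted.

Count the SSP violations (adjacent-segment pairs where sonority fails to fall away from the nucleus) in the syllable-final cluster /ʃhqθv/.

/ʃ/ is a fricative (sonority 2).
/h/ is a fricative (sonority 2).
/q/ is a plosive (sonority 1).
/θ/ is a fricative (sonority 2).
/v/ is a fricative (sonority 2).
/ʃ/→/h/: 2→2 (plateau, allowed) — ok.
/h/→/q/: 2→1 (falls) — ok.
/q/→/θ/: 1→2 (does not fall) — violation.
/θ/→/v/: 2→2 (plateau, allowed) — ok.

1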